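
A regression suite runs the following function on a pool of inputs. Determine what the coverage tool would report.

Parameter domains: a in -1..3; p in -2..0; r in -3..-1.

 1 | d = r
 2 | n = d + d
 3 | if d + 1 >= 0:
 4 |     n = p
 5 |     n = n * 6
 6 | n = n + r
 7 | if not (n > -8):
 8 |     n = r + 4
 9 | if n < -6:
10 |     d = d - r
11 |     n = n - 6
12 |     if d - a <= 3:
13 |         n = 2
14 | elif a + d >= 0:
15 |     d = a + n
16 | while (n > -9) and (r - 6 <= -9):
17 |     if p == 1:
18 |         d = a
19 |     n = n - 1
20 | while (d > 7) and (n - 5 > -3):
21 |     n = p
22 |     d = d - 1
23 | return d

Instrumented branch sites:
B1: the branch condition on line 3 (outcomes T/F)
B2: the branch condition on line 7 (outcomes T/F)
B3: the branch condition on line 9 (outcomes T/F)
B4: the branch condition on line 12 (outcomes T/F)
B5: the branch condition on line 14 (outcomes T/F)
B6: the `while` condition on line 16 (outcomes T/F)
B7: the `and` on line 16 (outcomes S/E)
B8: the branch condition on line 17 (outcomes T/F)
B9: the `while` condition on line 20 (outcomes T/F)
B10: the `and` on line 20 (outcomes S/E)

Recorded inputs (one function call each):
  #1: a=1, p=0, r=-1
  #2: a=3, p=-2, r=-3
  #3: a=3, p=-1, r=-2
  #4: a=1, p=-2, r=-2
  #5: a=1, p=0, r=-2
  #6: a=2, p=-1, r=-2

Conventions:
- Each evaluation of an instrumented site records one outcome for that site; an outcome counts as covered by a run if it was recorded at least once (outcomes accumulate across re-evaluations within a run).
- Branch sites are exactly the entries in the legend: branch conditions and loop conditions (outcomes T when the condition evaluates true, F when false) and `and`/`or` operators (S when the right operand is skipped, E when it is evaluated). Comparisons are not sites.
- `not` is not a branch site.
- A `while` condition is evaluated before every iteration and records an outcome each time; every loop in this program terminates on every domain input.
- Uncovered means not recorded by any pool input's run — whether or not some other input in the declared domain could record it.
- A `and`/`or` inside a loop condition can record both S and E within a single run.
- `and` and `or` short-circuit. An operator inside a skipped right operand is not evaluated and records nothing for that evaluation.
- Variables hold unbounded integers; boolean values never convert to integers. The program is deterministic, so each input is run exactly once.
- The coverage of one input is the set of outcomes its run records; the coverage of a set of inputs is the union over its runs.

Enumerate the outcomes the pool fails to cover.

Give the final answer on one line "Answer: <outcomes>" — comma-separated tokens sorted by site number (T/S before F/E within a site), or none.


input #1 (a=1, p=0, r=-1): covers B1=T, B2=F, B3=F, B5=T, B6=F, B7=E, B9=F, B10=S
input #2 (a=3, p=-2, r=-3): covers B1=F, B2=T, B3=F, B5=T, B6=T, B6=F, B7=S, B7=E, B8=F, B9=F, B10=S
input #3 (a=3, p=-1, r=-2): covers B1=F, B2=F, B3=F, B5=T, B6=F, B7=E, B9=F, B10=S
input #4 (a=1, p=-2, r=-2): covers B1=F, B2=F, B3=F, B5=F, B6=F, B7=E, B9=F, B10=S
input #5 (a=1, p=0, r=-2): covers B1=F, B2=F, B3=F, B5=F, B6=F, B7=E, B9=F, B10=S
input #6 (a=2, p=-1, r=-2): covers B1=F, B2=F, B3=F, B5=T, B6=F, B7=E, B9=F, B10=S
union over the pool: B1=T, B1=F, B2=T, B2=F, B3=F, B5=T, B5=F, B6=T, B6=F, B7=S, B7=E, B8=F, B9=F, B10=S
uncovered (6 of 20): B3=T, B4=T, B4=F, B8=T, B9=T, B10=E
Answer: B3=T, B4=T, B4=F, B8=T, B9=T, B10=E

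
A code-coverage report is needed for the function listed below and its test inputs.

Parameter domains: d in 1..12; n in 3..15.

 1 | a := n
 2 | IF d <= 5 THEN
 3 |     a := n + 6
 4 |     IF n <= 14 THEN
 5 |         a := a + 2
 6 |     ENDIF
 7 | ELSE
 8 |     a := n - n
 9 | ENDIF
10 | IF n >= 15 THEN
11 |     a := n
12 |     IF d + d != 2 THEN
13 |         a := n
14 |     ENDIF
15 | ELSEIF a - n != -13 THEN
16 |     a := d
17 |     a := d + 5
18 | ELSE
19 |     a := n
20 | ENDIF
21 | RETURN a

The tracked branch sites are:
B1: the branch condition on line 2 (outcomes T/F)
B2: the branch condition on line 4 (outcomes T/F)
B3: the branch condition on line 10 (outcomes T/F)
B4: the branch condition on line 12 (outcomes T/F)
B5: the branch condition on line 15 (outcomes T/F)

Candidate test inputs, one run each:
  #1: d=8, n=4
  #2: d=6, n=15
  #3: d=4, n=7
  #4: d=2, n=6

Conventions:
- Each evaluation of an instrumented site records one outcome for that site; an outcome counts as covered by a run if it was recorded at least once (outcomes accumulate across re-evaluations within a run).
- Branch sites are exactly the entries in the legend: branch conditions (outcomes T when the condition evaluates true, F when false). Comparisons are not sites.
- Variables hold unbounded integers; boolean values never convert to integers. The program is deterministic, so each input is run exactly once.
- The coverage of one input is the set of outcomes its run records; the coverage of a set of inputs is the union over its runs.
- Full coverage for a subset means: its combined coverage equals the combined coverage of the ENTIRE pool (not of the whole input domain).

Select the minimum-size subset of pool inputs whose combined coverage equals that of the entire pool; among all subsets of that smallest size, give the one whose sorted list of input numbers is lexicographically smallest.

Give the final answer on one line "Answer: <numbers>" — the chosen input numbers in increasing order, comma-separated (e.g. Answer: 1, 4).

#1 (d=8, n=4) -> B1->F, B3->F, B5->T; covered: B1=F, B3=F, B5=T
#2 (d=6, n=15) -> B1->F, B3->T, B4->T; covered: B1=F, B3=T, B4=T
#3 (d=4, n=7) -> B1->T, B2->T, B3->F, B5->T; covered: B1=T, B2=T, B3=F, B5=T
#4 (d=2, n=6) -> B1->T, B2->T, B3->F, B5->T; covered: B1=T, B2=T, B3=F, B5=T
together the pool reaches 7 outcomes: B1=T, B1=F, B2=T, B3=T, B3=F, B4=T, B5=T
every size-1 subset falls short of the 7 outcomes (best: 4/7)
inputs {2, 3} (size 2) cover everything; no size-2 subset with a lexicographically smaller index list covers all 7

Answer: 2, 3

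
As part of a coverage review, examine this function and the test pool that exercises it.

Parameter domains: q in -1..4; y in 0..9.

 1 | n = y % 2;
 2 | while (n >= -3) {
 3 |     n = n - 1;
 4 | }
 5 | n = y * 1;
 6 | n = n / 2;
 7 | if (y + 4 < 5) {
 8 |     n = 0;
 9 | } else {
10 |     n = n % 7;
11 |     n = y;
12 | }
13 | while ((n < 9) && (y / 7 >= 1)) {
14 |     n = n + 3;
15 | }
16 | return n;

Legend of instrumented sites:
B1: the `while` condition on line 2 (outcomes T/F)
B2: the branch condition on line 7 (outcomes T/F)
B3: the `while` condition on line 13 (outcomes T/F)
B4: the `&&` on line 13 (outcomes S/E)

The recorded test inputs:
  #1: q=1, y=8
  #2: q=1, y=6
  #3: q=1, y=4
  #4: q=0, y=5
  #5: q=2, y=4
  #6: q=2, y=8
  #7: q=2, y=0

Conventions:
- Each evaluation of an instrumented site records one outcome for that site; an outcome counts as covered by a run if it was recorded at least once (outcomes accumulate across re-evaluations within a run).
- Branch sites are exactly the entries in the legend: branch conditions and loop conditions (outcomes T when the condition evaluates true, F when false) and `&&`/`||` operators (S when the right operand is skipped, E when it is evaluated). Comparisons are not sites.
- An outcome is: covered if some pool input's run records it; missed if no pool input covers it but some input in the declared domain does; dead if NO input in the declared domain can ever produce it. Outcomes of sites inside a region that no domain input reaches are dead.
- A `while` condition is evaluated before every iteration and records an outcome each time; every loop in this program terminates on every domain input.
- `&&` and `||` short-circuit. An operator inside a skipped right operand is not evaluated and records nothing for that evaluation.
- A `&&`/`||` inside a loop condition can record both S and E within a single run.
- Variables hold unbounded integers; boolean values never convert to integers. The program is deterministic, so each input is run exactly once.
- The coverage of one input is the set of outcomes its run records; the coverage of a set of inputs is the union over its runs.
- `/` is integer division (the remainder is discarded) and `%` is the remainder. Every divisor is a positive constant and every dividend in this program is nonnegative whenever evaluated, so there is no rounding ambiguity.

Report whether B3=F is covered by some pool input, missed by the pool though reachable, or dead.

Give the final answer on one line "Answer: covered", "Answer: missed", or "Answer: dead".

B3=F is recorded by pool input(s) 1, 2, 3, 4, 5, 6, 7 -> covered

Answer: covered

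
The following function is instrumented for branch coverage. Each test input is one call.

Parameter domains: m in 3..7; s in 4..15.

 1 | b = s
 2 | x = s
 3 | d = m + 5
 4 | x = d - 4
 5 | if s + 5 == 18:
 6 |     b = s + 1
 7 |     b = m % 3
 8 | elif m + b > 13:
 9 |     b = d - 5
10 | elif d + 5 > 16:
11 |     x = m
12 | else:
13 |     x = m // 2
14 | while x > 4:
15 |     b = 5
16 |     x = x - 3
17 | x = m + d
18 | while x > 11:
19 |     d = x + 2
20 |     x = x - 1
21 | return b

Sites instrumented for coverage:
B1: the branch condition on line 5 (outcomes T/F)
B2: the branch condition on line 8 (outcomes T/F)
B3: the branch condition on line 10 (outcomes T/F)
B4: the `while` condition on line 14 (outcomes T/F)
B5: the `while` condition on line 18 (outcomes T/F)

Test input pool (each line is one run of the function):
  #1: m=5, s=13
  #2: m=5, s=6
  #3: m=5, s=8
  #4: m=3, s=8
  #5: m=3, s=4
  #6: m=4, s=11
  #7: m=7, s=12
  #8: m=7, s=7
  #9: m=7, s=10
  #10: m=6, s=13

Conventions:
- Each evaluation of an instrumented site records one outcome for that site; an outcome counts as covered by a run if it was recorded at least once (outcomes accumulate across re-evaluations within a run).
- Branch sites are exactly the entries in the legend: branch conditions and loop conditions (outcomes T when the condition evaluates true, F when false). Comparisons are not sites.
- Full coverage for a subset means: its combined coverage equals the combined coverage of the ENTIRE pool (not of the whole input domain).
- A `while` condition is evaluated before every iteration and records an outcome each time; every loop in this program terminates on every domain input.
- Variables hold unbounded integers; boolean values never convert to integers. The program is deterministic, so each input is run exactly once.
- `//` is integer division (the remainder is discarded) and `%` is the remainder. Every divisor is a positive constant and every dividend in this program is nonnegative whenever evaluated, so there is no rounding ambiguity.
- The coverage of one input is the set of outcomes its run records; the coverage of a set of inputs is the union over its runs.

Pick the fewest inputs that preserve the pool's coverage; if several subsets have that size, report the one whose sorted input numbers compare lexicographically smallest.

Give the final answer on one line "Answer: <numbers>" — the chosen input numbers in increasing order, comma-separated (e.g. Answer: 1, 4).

#1 (m=5, s=13) -> B1->T, B4->T, B4->F, B5->T, B5->T, B5->T, B5->T, B5->F; covered: B1=T, B4=T, B4=F, B5=T, B5=F
#2 (m=5, s=6) -> B1->F, B2->F, B3->F, B4->F, B5->T, B5->T, B5->T, B5->T, B5->F; covered: B1=F, B2=F, B3=F, B4=F, B5=T, B5=F
#3 (m=5, s=8) -> B1->F, B2->F, B3->F, B4->F, B5->T, B5->T, B5->T, B5->T, B5->F; covered: B1=F, B2=F, B3=F, B4=F, B5=T, B5=F
#4 (m=3, s=8) -> B1->F, B2->F, B3->F, B4->F, B5->F; covered: B1=F, B2=F, B3=F, B4=F, B5=F
#5 (m=3, s=4) -> B1->F, B2->F, B3->F, B4->F, B5->F; covered: B1=F, B2=F, B3=F, B4=F, B5=F
#6 (m=4, s=11) -> B1->F, B2->T, B4->T, B4->F, B5->T, B5->T, B5->F; covered: B1=F, B2=T, B4=T, B4=F, B5=T, B5=F
#7 (m=7, s=12) -> B1->F, B2->T, B4->T, B4->T, B4->F, B5->T, B5->T, B5->T, B5->T, B5->T, B5->T, B5->T, B5->T, B5->F; covered: B1=F, B2=T, B4=T, B4=F, B5=T, B5=F
#8 (m=7, s=7) -> B1->F, B2->T, B4->T, B4->T, B4->F, B5->T, B5->T, B5->T, B5->T, B5->T, B5->T, B5->T, B5->T, B5->F; covered: B1=F, B2=T, B4=T, B4=F, B5=T, B5=F
#9 (m=7, s=10) -> B1->F, B2->T, B4->T, B4->T, B4->F, B5->T, B5->T, B5->T, B5->T, B5->T, B5->T, B5->T, B5->T, B5->F; covered: B1=F, B2=T, B4=T, B4=F, B5=T, B5=F
#10 (m=6, s=13) -> B1->T, B4->T, B4->F, B5->T, B5->T, B5->T, B5->T, B5->T, B5->T, B5->F; covered: B1=T, B4=T, B4=F, B5=T, B5=F
union over all inputs: B1=T, B1=F, B2=T, B2=F, B3=F, B4=T, B4=F, B5=T, B5=F (9 outcomes)
every size-1 subset falls short of the 9 outcomes (best: 6/9)
every size-2 subset falls short of the 9 outcomes (best: 8/9)
the canonical winner is {1, 2, 6}: size 3, full 9-outcome coverage, earliest index list among size-3 covers

Answer: 1, 2, 6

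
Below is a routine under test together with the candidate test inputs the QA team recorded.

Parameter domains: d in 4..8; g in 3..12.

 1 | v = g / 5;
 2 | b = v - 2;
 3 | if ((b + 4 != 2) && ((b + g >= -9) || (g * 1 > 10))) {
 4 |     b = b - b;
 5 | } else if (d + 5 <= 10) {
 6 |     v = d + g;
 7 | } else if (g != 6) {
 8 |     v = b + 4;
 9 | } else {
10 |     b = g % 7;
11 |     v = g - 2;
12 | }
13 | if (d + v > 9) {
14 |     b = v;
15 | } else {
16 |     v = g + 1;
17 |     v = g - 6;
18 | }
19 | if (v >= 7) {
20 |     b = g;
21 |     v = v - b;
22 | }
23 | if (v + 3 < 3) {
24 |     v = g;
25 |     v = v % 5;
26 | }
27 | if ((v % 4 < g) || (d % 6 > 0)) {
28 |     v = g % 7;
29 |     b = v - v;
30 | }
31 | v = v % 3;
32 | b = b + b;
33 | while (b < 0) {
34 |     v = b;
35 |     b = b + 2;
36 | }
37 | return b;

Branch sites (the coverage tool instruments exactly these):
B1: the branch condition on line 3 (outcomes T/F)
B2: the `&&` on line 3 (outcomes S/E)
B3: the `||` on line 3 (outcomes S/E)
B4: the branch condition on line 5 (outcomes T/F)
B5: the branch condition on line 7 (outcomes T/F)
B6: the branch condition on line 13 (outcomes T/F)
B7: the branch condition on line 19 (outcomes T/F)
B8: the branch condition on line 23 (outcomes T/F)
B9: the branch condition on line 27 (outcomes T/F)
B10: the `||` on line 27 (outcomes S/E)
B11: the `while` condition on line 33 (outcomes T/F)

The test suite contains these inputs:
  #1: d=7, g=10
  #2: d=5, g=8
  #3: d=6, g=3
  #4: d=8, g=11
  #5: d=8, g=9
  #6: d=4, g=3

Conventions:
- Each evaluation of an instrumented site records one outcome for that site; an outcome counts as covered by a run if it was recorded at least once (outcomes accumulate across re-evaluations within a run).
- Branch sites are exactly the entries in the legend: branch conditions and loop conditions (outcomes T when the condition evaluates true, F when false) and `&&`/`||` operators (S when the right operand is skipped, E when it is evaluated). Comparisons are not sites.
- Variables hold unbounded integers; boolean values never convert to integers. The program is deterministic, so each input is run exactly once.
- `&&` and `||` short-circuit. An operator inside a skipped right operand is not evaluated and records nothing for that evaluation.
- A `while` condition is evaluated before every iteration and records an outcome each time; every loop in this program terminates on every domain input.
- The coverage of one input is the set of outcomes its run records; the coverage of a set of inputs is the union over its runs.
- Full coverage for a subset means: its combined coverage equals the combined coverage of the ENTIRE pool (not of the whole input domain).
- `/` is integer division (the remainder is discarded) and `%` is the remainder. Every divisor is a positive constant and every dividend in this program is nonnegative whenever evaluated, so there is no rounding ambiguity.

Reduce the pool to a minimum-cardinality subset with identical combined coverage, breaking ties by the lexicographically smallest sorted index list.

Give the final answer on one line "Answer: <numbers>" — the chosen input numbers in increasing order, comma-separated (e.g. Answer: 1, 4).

input #1 (d=7, g=10): covers B1=T, B2=E, B3=S, B6=F, B7=F, B8=F, B9=T, B10=S, B11=F
input #2 (d=5, g=8): covers B1=T, B2=E, B3=S, B6=F, B7=F, B8=F, B9=T, B10=S, B11=F
input #3 (d=6, g=3): covers B1=F, B2=S, B4=F, B5=T, B6=F, B7=F, B8=T, B9=F, B10=E, B11=T, B11=F
input #4 (d=8, g=11): covers B1=T, B2=E, B3=S, B6=T, B7=F, B8=F, B9=T, B10=S, B11=F
input #5 (d=8, g=9): covers B1=T, B2=E, B3=S, B6=F, B7=F, B8=F, B9=T, B10=S, B11=F
input #6 (d=4, g=3): covers B1=F, B2=S, B4=T, B6=T, B7=T, B8=F, B9=T, B10=S, B11=F
the full pool covers 20 outcomes: B1=T, B1=F, B2=S, B2=E, B3=S, B4=T, B4=F, B5=T, B6=T, B6=F, B7=T, B7=F, B8=T, B8=F, B9=T, B9=F, B10=S, B10=E, B11=T, B11=F
every size-1 subset falls short of the 20 outcomes (best: 11/20)
every size-2 subset falls short of the 20 outcomes (best: 18/20)
at size 3, {1, 3, 6} reaches all 20 outcomes; every lexicographically earlier size-3 subset fails

Answer: 1, 3, 6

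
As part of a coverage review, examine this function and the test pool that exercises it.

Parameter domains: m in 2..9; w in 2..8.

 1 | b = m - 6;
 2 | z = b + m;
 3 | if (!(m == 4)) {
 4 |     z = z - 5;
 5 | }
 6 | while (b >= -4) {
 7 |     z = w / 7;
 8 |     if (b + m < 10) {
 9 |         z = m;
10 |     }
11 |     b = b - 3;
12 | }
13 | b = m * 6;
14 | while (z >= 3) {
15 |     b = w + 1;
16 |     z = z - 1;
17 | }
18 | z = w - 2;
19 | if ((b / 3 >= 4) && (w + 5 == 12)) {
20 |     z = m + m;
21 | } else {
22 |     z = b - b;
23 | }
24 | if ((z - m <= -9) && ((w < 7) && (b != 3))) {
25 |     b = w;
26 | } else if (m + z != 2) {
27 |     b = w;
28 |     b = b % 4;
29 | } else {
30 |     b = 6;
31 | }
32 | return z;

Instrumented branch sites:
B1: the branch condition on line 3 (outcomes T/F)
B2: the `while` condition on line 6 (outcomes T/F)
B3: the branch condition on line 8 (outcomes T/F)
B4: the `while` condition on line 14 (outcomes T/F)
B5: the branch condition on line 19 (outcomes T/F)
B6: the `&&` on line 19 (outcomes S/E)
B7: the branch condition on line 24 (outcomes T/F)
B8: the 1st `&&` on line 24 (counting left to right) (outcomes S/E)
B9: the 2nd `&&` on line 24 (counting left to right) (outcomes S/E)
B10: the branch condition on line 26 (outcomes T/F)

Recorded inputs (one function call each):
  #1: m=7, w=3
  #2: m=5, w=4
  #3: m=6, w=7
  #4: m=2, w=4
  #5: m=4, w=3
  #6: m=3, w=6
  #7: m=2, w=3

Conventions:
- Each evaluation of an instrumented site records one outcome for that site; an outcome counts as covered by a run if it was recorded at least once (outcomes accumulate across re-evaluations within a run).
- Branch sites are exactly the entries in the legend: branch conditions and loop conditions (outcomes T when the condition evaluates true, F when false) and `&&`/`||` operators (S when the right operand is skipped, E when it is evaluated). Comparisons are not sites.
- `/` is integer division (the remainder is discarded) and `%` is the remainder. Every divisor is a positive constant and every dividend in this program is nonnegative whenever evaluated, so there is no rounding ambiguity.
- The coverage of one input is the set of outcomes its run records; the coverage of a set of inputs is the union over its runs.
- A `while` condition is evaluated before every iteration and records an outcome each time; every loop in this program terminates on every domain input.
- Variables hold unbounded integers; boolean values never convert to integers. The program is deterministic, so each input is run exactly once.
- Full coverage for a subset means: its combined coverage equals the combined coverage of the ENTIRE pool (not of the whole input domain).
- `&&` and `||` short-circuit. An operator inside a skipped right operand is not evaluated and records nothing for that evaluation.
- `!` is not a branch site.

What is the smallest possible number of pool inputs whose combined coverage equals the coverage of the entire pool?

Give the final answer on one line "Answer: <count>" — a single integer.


#1 (m=7, w=3) -> B1->T, B2->T, B3->T, B2->T, B3->T, B2->F, B4->T, B4->T, B4->T, B4->T, B4->T, B4->F, B6->S, B5->F, ...; covered: B1=T, B2=T, B2=F, B3=T, B4=T, B4=F, B5=F, B6=S, B7=F, B8=S, B10=T
#2 (m=5, w=4) -> B1->T, B2->T, B3->T, B2->T, B3->T, B2->F, B4->T, B4->T, B4->T, B4->F, B6->S, B5->F, B8->S, B7->F, ...; covered: B1=T, B2=T, B2=F, B3=T, B4=T, B4=F, B5=F, B6=S, B7=F, B8=S, B10=T
#3 (m=6, w=7) -> B1->T, B2->T, B3->T, B2->T, B3->T, B2->F, B4->T, B4->T, B4->T, B4->T, B4->F, B6->S, B5->F, B8->S, ...; covered: B1=T, B2=T, B2=F, B3=T, B4=T, B4=F, B5=F, B6=S, B7=F, B8=S, B10=T
#4 (m=2, w=4) -> B1->T, B2->T, B3->T, B2->F, B4->F, B6->E, B5->F, B8->S, B7->F, B10->F; covered: B1=T, B2=T, B2=F, B3=T, B4=F, B5=F, B6=E, B7=F, B8=S, B10=F
#5 (m=4, w=3) -> B1->F, B2->T, B3->T, B2->F, B4->T, B4->T, B4->F, B6->S, B5->F, B8->S, B7->F, B10->T; covered: B1=F, B2=T, B2=F, B3=T, B4=T, B4=F, B5=F, B6=S, B7=F, B8=S, B10=T
#6 (m=3, w=6) -> B1->T, B2->T, B3->T, B2->F, B4->T, B4->F, B6->S, B5->F, B8->S, B7->F, B10->T; covered: B1=T, B2=T, B2=F, B3=T, B4=T, B4=F, B5=F, B6=S, B7=F, B8=S, B10=T
#7 (m=2, w=3) -> B1->T, B2->T, B3->T, B2->F, B4->F, B6->E, B5->F, B8->S, B7->F, B10->F; covered: B1=T, B2=T, B2=F, B3=T, B4=F, B5=F, B6=E, B7=F, B8=S, B10=F
together the pool reaches 14 outcomes: B1=T, B1=F, B2=T, B2=F, B3=T, B4=T, B4=F, B5=F, B6=S, B6=E, B7=F, B8=S, B10=T, B10=F
checked all size-1 subsets: none covers 14 outcomes (max 11/14)
at size 2, {4, 5} reaches all 14 outcomes; every lexicographically earlier size-2 subset fails
Answer: 2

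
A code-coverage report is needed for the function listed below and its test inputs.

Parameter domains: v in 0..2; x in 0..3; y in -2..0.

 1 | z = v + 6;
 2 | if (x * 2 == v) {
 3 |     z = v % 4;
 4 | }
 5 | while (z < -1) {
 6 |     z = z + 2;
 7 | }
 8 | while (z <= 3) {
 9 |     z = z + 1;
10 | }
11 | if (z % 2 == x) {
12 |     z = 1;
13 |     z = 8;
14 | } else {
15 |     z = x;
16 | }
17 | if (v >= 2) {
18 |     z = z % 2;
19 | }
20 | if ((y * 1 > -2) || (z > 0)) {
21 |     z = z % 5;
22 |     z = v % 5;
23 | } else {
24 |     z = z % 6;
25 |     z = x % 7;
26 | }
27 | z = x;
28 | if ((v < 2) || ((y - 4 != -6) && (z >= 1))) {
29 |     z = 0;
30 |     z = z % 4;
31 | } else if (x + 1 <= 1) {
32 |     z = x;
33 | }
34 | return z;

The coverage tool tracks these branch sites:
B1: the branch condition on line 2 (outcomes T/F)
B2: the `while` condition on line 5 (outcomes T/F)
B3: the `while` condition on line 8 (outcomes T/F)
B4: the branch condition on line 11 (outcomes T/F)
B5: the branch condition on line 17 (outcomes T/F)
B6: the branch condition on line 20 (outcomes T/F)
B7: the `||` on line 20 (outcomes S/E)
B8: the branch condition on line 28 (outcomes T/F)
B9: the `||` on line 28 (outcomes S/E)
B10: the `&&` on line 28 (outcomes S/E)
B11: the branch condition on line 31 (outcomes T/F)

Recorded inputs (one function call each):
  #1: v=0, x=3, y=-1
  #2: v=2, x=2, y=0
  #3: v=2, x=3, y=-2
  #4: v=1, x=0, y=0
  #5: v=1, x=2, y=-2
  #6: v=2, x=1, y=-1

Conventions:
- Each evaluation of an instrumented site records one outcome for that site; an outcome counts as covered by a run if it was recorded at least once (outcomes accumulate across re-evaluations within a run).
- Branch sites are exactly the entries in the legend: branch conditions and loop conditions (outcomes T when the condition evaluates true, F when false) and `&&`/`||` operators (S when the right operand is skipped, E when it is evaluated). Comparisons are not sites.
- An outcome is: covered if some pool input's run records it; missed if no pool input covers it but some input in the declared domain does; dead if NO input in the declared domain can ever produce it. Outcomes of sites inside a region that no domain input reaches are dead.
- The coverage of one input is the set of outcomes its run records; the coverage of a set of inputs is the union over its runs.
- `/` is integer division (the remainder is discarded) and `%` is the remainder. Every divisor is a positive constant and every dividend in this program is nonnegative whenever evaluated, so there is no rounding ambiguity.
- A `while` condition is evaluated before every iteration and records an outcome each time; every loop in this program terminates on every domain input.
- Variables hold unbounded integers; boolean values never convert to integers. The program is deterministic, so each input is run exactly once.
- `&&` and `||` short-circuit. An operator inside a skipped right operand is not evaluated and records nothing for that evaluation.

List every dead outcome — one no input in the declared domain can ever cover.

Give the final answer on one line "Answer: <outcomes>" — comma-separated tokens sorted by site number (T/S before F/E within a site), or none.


exhaustive pass over the 36-input domain:
  B2=T: unreachable across the whole domain -> dead
  reachable outcomes have witnesses, e.g. B1=T (e.g. v=0, x=0, y=-2), B1=F (e.g. v=0, x=1, y=-2), B2=F (e.g. v=0, x=0, y=-2), B3=T (e.g. v=0, x=0, y=-2)
Answer: B2=T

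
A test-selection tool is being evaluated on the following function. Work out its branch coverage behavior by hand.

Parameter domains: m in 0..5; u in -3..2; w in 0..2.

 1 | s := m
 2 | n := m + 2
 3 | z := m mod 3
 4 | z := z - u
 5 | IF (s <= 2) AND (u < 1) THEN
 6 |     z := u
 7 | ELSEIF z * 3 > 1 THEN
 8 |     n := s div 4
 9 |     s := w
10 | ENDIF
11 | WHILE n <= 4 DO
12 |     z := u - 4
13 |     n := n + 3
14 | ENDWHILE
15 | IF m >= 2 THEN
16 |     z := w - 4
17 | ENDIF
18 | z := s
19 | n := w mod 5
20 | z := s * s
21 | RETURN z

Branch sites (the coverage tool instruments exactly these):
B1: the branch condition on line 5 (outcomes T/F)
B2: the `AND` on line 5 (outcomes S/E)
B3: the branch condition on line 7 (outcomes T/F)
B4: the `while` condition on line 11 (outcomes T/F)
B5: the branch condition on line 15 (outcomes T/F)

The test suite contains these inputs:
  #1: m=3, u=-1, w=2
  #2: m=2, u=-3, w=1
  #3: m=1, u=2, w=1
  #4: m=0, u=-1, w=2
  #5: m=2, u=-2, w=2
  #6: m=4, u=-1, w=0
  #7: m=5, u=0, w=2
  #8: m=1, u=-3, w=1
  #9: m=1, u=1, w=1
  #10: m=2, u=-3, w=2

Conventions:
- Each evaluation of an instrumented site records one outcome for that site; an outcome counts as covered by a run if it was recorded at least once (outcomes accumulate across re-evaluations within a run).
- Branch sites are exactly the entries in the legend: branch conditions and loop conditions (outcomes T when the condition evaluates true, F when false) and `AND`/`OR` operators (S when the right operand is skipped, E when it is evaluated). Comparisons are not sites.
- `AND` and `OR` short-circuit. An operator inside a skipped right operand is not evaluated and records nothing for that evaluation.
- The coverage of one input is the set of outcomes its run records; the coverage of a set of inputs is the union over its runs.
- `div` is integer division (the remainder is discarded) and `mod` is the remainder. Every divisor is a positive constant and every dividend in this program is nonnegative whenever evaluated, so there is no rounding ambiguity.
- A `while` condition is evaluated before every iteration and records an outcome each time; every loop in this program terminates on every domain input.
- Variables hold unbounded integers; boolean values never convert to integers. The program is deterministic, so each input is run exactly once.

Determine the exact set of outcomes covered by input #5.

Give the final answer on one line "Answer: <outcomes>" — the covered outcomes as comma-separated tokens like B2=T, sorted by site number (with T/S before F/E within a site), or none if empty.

Tracing the run of input #5 (m=2, u=-2, w=2):
  B2->E, B1->T, B4->T, B4->F, B5->T
as a set, this run covers: B1=T, B2=E, B4=T, B4=F, B5=T

Answer: B1=T, B2=E, B4=T, B4=F, B5=T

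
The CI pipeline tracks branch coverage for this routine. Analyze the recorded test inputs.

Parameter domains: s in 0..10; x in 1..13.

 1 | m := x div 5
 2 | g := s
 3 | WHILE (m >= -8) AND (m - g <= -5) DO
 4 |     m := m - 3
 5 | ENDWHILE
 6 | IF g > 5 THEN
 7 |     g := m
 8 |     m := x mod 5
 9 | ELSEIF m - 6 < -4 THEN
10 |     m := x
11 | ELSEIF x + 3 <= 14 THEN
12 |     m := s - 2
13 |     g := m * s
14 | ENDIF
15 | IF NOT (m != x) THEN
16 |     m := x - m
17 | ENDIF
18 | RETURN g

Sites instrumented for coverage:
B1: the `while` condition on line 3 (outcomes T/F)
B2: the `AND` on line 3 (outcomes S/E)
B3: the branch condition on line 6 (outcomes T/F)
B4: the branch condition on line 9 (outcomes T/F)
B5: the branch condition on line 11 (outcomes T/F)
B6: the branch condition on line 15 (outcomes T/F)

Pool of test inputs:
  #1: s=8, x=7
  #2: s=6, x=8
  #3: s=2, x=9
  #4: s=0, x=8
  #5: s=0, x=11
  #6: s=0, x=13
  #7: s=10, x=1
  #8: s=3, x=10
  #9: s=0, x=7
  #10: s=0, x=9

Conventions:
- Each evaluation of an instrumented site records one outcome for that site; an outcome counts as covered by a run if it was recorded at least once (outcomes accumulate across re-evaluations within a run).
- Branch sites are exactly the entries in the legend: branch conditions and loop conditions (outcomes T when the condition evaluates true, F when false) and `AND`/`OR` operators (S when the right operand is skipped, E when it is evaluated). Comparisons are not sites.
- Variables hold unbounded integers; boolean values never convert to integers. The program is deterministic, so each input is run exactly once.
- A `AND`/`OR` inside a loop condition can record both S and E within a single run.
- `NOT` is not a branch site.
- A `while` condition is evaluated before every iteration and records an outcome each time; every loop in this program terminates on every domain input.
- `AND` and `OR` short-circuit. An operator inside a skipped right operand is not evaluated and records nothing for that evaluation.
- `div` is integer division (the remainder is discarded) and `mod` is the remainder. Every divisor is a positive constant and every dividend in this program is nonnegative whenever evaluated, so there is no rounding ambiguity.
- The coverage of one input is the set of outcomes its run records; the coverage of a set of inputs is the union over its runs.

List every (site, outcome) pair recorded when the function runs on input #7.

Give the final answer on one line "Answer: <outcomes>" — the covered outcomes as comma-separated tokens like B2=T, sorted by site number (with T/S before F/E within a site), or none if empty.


Tracing the run of input #7 (s=10, x=1):
  B2->E, B1->T, B2->E, B1->T, B2->E, B1->T, B2->S, B1->F, B3->T, B6->T
collecting distinct outcomes: B1=T, B1=F, B2=S, B2=E, B3=T, B6=T
Answer: B1=T, B1=F, B2=S, B2=E, B3=T, B6=T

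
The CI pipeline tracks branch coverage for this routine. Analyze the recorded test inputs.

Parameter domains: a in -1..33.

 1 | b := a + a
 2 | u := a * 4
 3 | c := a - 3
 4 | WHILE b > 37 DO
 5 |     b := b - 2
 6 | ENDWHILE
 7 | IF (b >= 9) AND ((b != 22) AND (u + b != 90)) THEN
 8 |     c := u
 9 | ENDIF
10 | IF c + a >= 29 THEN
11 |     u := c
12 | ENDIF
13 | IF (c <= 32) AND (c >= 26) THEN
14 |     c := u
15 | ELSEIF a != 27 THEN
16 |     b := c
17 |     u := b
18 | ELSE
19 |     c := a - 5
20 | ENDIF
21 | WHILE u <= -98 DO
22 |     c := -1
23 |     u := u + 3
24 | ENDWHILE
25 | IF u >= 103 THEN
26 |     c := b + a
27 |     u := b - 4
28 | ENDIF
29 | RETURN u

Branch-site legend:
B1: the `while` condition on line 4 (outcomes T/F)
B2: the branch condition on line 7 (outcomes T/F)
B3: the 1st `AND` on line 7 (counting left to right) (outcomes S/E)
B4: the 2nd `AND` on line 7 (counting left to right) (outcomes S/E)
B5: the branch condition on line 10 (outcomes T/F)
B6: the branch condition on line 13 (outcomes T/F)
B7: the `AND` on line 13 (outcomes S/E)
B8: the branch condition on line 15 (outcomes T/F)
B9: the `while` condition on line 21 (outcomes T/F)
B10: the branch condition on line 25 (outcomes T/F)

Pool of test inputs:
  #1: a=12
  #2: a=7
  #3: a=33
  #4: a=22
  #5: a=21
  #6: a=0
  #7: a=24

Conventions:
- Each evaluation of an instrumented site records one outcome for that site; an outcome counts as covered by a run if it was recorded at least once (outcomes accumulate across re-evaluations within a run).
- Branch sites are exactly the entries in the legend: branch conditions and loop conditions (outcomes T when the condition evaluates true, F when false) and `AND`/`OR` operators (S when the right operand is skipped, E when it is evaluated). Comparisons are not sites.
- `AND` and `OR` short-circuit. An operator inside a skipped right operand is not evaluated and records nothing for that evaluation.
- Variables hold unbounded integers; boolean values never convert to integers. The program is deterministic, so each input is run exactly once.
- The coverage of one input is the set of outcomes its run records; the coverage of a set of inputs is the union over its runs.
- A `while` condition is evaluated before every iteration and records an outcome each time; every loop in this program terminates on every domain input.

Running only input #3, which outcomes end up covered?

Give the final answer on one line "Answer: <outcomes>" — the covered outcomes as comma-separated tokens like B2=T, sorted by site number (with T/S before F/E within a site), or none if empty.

Tracing the run of input #3 (a=33):
  B1->T, B1->T, B1->T, B1->T, B1->T, B1->T, B1->T, B1->T, B1->T, B1->T
  B1->T, B1->T, B1->T, B1->T, B1->T, B1->F, B3->E, B4->E, B2->T, B5->T
  B7->S, B6->F, B8->T, B9->F, B10->T
as a set, this run covers: B1=T, B1=F, B2=T, B3=E, B4=E, B5=T, B6=F, B7=S, B8=T, B9=F, B10=T

Answer: B1=T, B1=F, B2=T, B3=E, B4=E, B5=T, B6=F, B7=S, B8=T, B9=F, B10=T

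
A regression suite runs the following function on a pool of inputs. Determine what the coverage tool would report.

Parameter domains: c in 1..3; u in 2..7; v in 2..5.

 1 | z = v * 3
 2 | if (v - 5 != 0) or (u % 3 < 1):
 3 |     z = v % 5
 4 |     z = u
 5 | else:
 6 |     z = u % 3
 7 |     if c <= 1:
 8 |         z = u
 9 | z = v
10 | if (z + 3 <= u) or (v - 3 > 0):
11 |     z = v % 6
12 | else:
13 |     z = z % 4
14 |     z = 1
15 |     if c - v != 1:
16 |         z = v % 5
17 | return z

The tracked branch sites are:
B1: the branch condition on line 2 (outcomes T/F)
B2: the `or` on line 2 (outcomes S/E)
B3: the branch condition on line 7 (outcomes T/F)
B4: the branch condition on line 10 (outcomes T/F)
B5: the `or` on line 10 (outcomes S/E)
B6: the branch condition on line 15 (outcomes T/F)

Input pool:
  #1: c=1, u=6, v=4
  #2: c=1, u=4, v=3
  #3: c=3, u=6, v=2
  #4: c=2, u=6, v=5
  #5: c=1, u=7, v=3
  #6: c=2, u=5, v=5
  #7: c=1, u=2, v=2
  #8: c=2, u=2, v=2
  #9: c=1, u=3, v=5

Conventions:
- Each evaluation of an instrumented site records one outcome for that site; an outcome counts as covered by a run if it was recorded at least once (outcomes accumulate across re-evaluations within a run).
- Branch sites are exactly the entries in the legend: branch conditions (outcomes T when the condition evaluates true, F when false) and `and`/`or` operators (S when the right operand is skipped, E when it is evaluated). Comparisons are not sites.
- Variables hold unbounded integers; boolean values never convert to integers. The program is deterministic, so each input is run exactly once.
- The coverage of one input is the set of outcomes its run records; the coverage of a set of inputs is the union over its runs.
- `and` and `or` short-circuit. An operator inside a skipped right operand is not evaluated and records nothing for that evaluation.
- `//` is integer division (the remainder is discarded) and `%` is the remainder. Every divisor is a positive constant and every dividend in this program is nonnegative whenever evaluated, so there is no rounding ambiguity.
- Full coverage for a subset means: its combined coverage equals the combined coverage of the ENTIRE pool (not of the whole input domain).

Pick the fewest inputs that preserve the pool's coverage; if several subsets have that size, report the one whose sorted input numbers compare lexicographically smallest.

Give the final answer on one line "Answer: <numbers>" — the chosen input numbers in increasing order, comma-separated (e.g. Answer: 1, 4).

#1 (c=1, u=6, v=4) -> covered: B1=T, B2=S, B4=T, B5=E
#2 (c=1, u=4, v=3) -> covered: B1=T, B2=S, B4=F, B5=E, B6=T
#3 (c=3, u=6, v=2) -> covered: B1=T, B2=S, B4=T, B5=S
#4 (c=2, u=6, v=5) -> covered: B1=T, B2=E, B4=T, B5=E
#5 (c=1, u=7, v=3) -> covered: B1=T, B2=S, B4=T, B5=S
#6 (c=2, u=5, v=5) -> covered: B1=F, B2=E, B3=F, B4=T, B5=E
#7 (c=1, u=2, v=2) -> covered: B1=T, B2=S, B4=F, B5=E, B6=T
#8 (c=2, u=2, v=2) -> covered: B1=T, B2=S, B4=F, B5=E, B6=T
#9 (c=1, u=3, v=5) -> covered: B1=T, B2=E, B4=T, B5=E
the full pool covers 10 outcomes: B1=T, B1=F, B2=S, B2=E, B3=F, B4=T, B4=F, B5=S, B5=E, B6=T
every size-1 subset falls short of the 10 outcomes (best: 5/10)
every size-2 subset falls short of the 10 outcomes (best: 9/10)
size 3: inputs {2, 3, 6} cover all 10 outcomes, and no lexicographically smaller subset of this size does

Answer: 2, 3, 6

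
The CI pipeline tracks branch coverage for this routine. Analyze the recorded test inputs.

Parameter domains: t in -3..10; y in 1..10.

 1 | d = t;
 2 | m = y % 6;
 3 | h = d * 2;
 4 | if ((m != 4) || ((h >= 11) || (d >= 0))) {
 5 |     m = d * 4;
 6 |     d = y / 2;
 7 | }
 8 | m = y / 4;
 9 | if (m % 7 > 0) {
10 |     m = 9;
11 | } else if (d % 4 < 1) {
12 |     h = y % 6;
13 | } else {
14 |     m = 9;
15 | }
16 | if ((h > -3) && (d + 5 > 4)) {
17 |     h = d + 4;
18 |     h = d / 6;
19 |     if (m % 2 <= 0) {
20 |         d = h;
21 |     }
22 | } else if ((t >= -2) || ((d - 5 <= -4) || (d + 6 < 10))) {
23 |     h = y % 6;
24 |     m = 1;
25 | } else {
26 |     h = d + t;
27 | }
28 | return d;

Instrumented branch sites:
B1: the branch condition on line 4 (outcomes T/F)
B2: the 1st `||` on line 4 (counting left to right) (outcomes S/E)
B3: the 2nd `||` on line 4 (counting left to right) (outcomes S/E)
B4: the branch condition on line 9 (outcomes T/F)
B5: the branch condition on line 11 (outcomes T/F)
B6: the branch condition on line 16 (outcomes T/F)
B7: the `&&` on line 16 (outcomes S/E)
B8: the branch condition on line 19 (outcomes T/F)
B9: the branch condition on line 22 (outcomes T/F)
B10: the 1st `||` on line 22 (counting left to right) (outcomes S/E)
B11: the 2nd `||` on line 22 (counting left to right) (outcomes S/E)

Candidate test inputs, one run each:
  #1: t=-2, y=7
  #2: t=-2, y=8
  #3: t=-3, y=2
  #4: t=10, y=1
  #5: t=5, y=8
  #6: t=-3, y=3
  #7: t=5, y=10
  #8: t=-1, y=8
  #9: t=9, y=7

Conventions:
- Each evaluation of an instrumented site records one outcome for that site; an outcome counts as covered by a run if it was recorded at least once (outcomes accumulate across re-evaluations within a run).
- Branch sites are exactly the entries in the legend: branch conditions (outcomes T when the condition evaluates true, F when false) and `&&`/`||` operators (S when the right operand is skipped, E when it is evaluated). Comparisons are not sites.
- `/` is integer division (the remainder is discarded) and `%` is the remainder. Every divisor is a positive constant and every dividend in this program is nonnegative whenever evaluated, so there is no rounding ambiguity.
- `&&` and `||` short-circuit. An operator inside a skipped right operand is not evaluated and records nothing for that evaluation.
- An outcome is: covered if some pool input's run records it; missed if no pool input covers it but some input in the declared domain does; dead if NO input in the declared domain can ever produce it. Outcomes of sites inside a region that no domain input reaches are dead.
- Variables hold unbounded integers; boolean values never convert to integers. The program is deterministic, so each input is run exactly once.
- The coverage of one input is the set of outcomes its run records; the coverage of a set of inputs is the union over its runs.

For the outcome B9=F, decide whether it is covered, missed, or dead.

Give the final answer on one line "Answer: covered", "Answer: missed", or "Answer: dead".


no pool input records B9=F
but domain input (t=-3, y=8) does record it -> reachable, so missed
Answer: missed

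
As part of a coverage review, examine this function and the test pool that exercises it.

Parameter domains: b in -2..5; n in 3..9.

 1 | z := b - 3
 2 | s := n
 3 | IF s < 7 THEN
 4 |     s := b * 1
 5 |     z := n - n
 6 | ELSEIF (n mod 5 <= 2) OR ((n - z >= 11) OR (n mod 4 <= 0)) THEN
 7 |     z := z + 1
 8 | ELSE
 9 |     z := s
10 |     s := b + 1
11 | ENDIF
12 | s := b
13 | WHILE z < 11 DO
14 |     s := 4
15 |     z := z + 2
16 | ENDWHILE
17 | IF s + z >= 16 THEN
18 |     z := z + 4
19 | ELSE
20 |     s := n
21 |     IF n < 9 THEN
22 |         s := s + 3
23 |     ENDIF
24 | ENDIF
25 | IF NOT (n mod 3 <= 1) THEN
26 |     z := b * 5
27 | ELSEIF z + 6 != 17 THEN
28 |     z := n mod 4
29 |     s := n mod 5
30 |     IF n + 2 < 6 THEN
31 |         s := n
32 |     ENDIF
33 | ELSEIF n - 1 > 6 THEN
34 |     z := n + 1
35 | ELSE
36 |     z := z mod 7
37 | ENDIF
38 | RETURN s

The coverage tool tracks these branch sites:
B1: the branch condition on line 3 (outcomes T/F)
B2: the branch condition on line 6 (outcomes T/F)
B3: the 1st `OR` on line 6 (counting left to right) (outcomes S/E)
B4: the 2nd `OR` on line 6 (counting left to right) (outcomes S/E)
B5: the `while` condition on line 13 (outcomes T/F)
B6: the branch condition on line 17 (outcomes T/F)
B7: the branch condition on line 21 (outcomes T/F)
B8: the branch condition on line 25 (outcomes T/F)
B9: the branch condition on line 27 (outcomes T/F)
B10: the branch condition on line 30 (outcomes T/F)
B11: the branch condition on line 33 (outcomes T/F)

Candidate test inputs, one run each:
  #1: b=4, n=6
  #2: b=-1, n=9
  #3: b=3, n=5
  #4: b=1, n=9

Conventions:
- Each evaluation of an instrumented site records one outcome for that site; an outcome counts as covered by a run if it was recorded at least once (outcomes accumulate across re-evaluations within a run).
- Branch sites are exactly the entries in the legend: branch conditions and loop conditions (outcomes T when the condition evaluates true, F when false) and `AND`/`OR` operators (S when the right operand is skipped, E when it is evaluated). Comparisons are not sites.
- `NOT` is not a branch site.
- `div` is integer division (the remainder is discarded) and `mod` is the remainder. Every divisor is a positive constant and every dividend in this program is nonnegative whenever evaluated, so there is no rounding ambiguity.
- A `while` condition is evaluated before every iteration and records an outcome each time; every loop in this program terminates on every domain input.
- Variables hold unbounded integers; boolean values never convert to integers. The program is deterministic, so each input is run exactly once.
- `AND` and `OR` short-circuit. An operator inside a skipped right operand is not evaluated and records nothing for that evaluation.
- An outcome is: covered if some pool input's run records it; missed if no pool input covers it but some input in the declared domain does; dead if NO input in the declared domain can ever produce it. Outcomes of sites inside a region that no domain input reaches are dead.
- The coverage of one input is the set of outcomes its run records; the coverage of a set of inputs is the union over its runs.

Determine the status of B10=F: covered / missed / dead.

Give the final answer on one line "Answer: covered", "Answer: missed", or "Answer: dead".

B10=F is recorded by pool input(s) 1 -> covered

Answer: covered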